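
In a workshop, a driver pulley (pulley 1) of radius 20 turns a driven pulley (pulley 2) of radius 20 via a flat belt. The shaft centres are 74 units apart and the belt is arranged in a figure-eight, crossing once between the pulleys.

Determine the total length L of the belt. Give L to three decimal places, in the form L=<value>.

crossed belt: β = asin((r1+r2)/C) = asin(40/74) = 32.7204°
wrap1 = wrap2 = π + 2β = 245.4409°
tangent length = C·cosβ = 62.2575
L = (r1+r2)·wrap + 2·C·cosβ = 40·4.2838 + 2·62.2575 = 295.8651

L=295.865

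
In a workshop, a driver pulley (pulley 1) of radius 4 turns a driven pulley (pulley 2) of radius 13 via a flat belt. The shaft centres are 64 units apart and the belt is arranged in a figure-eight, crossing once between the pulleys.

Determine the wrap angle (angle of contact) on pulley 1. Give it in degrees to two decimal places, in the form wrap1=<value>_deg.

crossed belt: β = asin((r1+r2)/C) = asin(17/64) = 15.4041°
wrap1 = wrap2 = π + 2β = 210.8082°

wrap1=210.81_deg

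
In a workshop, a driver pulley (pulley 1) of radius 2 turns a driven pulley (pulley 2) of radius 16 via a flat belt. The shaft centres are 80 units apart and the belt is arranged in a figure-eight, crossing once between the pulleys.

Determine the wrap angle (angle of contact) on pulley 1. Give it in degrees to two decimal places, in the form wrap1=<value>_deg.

wrap1=206.01_deg

crossed belt: β = asin((r1+r2)/C) = asin(18/80) = 13.0029°
wrap1 = wrap2 = π + 2β = 206.0058°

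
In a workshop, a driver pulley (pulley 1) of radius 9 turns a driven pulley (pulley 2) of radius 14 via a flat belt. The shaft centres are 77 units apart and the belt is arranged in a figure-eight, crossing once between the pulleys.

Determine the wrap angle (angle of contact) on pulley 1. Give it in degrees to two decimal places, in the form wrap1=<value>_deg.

wrap1=214.76_deg

crossed belt: β = asin((r1+r2)/C) = asin(23/77) = 17.3796°
wrap1 = wrap2 = π + 2β = 214.7592°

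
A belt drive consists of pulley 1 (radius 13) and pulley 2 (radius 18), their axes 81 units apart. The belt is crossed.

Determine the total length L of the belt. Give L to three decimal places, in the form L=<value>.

L=271.405

crossed belt: β = asin((r1+r2)/C) = asin(31/81) = 22.5020°
wrap1 = wrap2 = π + 2β = 225.0040°
tangent length = C·cosβ = 74.8331
L = (r1+r2)·wrap + 2·C·cosβ = 31·3.9271 + 2·74.8331 = 271.4052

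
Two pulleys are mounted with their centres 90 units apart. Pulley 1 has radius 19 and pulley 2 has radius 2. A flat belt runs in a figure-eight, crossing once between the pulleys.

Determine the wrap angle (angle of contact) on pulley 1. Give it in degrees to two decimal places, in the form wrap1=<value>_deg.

wrap1=206.99_deg

crossed belt: β = asin((r1+r2)/C) = asin(21/90) = 13.4934°
wrap1 = wrap2 = π + 2β = 206.9868°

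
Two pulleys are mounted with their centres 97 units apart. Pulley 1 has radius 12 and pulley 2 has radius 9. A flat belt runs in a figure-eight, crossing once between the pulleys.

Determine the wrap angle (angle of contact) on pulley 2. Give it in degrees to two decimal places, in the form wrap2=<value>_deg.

crossed belt: β = asin((r1+r2)/C) = asin(21/97) = 12.5032°
wrap1 = wrap2 = π + 2β = 205.0065°

wrap2=205.01_deg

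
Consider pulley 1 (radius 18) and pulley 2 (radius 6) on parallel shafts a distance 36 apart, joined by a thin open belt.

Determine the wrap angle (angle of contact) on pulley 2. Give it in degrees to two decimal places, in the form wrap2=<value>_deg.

wrap2=141.06_deg

open belt: β = asin((r2−r1)/C) = asin(-12/36) = -19.4712°
wrap1 = π − 2β = 218.9424°
wrap2 = π + 2β = 141.0576°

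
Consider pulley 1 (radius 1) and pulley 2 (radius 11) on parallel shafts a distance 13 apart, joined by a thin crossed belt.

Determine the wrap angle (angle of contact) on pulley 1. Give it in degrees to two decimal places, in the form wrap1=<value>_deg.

crossed belt: β = asin((r1+r2)/C) = asin(12/13) = 67.3801°
wrap1 = wrap2 = π + 2β = 314.7603°

wrap1=314.76_deg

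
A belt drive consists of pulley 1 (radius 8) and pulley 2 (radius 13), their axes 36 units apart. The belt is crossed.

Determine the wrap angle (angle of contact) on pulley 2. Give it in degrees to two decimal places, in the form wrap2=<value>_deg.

wrap2=251.37_deg

crossed belt: β = asin((r1+r2)/C) = asin(21/36) = 35.6853°
wrap1 = wrap2 = π + 2β = 251.3707°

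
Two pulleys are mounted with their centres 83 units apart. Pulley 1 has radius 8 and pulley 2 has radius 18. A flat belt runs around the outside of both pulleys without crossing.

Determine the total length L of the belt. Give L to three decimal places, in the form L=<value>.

L=248.888

open belt: β = asin((r2−r1)/C) = asin(10/83) = 6.9199°
wrap1 = π − 2β = 166.1602°
wrap2 = π + 2β = 193.8398°
tangent length = C·cosβ = 82.3954
L = r1·wrap1 + r2·wrap2 + 2·C·cosβ = 8·2.9000 + 18·3.3831 + 2·82.3954 = 248.8877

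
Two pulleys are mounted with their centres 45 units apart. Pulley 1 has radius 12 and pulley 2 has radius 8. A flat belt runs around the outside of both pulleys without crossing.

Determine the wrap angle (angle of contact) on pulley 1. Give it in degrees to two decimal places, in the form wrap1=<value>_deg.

open belt: β = asin((r2−r1)/C) = asin(-4/45) = -5.0997°
wrap1 = π − 2β = 190.1994°
wrap2 = π + 2β = 169.8006°

wrap1=190.20_deg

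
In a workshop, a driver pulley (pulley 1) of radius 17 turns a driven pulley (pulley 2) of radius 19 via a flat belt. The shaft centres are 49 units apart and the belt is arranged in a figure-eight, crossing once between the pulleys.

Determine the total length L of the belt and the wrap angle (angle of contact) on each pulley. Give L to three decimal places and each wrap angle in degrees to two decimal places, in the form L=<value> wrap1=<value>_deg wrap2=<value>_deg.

L=238.996 wrap1=274.56_deg wrap2=274.56_deg

crossed belt: β = asin((r1+r2)/C) = asin(36/49) = 47.2814°
wrap1 = wrap2 = π + 2β = 274.5627°
tangent length = C·cosβ = 33.2415
L = (r1+r2)·wrap + 2·C·cosβ = 36·4.7920 + 2·33.2415 = 238.9959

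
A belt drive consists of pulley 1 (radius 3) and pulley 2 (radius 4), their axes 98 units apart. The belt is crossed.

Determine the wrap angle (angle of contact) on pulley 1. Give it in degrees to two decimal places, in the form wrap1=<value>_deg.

crossed belt: β = asin((r1+r2)/C) = asin(7/98) = 4.0960°
wrap1 = wrap2 = π + 2β = 188.1921°

wrap1=188.19_deg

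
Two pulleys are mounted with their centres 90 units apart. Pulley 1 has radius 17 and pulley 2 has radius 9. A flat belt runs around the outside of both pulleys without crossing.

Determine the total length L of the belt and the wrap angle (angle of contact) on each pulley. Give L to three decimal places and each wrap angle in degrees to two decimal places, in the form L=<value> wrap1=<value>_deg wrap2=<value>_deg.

open belt: β = asin((r2−r1)/C) = asin(-8/90) = -5.0997°
wrap1 = π − 2β = 190.1994°
wrap2 = π + 2β = 169.8006°
tangent length = C·cosβ = 89.6437
L = r1·wrap1 + r2·wrap2 + 2·C·cosβ = 17·3.3196 + 9·2.9636 + 2·89.6437 = 262.3930

L=262.393 wrap1=190.20_deg wrap2=169.80_deg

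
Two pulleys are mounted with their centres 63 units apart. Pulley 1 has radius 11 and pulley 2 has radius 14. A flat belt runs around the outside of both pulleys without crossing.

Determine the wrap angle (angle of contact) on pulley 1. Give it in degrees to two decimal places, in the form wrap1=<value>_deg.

wrap1=174.54_deg

open belt: β = asin((r2−r1)/C) = asin(3/63) = 2.7294°
wrap1 = π − 2β = 174.5412°
wrap2 = π + 2β = 185.4588°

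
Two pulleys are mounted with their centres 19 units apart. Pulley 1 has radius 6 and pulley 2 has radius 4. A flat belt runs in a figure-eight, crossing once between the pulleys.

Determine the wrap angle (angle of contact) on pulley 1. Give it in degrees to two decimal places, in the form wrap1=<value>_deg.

crossed belt: β = asin((r1+r2)/C) = asin(10/19) = 31.7569°
wrap1 = wrap2 = π + 2β = 243.5137°

wrap1=243.51_deg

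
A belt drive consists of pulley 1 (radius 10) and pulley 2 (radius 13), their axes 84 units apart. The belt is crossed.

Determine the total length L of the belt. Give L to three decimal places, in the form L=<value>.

L=246.595

crossed belt: β = asin((r1+r2)/C) = asin(23/84) = 15.8911°
wrap1 = wrap2 = π + 2β = 211.7822°
tangent length = C·cosβ = 80.7899
L = (r1+r2)·wrap + 2·C·cosβ = 23·3.6963 + 2·80.7899 = 246.5945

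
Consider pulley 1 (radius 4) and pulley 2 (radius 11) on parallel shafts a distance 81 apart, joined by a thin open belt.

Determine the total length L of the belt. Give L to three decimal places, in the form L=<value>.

L=209.729

open belt: β = asin((r2−r1)/C) = asin(7/81) = 4.9577°
wrap1 = π − 2β = 170.0847°
wrap2 = π + 2β = 189.9153°
tangent length = C·cosβ = 80.6970
L = r1·wrap1 + r2·wrap2 + 2·C·cosβ = 4·2.9685 + 11·3.3146 + 2·80.6970 = 209.7292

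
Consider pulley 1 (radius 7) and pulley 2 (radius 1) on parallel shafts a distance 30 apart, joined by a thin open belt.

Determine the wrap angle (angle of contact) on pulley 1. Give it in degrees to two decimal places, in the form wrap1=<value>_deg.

wrap1=203.07_deg

open belt: β = asin((r2−r1)/C) = asin(-6/30) = -11.5370°
wrap1 = π − 2β = 203.0739°
wrap2 = π + 2β = 156.9261°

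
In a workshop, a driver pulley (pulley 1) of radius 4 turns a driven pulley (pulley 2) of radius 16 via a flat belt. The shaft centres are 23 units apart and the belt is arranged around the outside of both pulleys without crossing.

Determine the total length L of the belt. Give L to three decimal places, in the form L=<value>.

open belt: β = asin((r2−r1)/C) = asin(12/23) = 31.4490°
wrap1 = π − 2β = 117.1020°
wrap2 = π + 2β = 242.8980°
tangent length = C·cosβ = 19.6214
L = r1·wrap1 + r2·wrap2 + 2·C·cosβ = 4·2.0438 + 16·4.2394 + 2·19.6214 = 115.2480

L=115.248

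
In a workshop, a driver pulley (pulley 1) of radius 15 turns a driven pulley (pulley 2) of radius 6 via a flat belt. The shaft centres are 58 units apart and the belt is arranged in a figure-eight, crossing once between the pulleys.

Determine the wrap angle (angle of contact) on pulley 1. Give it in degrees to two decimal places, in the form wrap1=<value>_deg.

wrap1=222.45_deg

crossed belt: β = asin((r1+r2)/C) = asin(21/58) = 21.2273°
wrap1 = wrap2 = π + 2β = 222.4546°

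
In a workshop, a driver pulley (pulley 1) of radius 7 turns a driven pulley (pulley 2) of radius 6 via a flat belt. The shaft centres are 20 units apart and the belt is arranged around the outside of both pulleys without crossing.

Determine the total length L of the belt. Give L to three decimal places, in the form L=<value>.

L=80.891

open belt: β = asin((r2−r1)/C) = asin(-1/20) = -2.8660°
wrap1 = π − 2β = 185.7320°
wrap2 = π + 2β = 174.2680°
tangent length = C·cosβ = 19.9750
L = r1·wrap1 + r2·wrap2 + 2·C·cosβ = 7·3.2416 + 6·3.0416 + 2·19.9750 = 80.8907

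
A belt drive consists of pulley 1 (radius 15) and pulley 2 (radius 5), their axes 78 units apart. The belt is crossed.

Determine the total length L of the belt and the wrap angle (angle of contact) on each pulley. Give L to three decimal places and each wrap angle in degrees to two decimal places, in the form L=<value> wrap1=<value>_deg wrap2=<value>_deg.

L=223.989 wrap1=209.71_deg wrap2=209.71_deg

crossed belt: β = asin((r1+r2)/C) = asin(20/78) = 14.8572°
wrap1 = wrap2 = π + 2β = 209.7143°
tangent length = C·cosβ = 75.3923
L = (r1+r2)·wrap + 2·C·cosβ = 20·3.6602 + 2·75.3923 = 223.9887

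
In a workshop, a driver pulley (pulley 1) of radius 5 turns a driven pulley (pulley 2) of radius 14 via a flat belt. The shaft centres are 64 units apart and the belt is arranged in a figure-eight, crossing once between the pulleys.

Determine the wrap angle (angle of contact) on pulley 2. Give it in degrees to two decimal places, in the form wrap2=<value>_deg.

wrap2=214.54_deg

crossed belt: β = asin((r1+r2)/C) = asin(19/64) = 17.2700°
wrap1 = wrap2 = π + 2β = 214.5400°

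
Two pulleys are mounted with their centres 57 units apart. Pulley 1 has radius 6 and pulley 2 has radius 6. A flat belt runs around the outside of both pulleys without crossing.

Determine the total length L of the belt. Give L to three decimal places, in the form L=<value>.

open belt: β = asin((r2−r1)/C) = asin(0/57) = 0.0000°
wrap1 = π − 2β = 180.0000°
wrap2 = π + 2β = 180.0000°
tangent length = C·cosβ = 57.0000
L = r1·wrap1 + r2·wrap2 + 2·C·cosβ = 6·3.1416 + 6·3.1416 + 2·57.0000 = 151.6991

L=151.699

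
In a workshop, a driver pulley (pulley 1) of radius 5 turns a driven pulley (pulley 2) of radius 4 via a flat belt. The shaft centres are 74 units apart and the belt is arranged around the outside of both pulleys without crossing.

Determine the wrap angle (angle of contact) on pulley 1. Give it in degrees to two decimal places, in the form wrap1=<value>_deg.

open belt: β = asin((r2−r1)/C) = asin(-1/74) = -0.7743°
wrap1 = π − 2β = 181.5486°
wrap2 = π + 2β = 178.4514°

wrap1=181.55_deg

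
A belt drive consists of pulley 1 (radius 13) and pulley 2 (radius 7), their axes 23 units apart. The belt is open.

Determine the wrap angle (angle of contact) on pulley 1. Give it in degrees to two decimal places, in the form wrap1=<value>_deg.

open belt: β = asin((r2−r1)/C) = asin(-6/23) = -15.1217°
wrap1 = π − 2β = 210.2433°
wrap2 = π + 2β = 149.7567°

wrap1=210.24_deg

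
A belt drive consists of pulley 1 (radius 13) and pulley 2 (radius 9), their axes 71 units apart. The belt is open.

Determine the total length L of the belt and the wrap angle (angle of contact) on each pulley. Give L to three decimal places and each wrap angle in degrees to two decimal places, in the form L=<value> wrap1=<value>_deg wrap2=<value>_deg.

L=211.340 wrap1=186.46_deg wrap2=173.54_deg

open belt: β = asin((r2−r1)/C) = asin(-4/71) = -3.2296°
wrap1 = π − 2β = 186.4593°
wrap2 = π + 2β = 173.5407°
tangent length = C·cosβ = 70.8872
L = r1·wrap1 + r2·wrap2 + 2·C·cosβ = 13·3.2543 + 9·3.0289 + 2·70.8872 = 211.3405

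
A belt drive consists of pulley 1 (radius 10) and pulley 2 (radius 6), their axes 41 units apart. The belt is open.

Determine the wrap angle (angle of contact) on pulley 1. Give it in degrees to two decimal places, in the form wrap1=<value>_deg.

wrap1=191.20_deg

open belt: β = asin((r2−r1)/C) = asin(-4/41) = -5.5987°
wrap1 = π − 2β = 191.1975°
wrap2 = π + 2β = 168.8025°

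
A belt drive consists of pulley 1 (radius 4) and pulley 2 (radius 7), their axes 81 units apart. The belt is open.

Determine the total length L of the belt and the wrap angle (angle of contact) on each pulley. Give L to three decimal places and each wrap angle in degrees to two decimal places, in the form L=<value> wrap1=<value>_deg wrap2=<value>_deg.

open belt: β = asin((r2−r1)/C) = asin(3/81) = 2.1226°
wrap1 = π − 2β = 175.7549°
wrap2 = π + 2β = 184.2451°
tangent length = C·cosβ = 80.9444
L = r1·wrap1 + r2·wrap2 + 2·C·cosβ = 4·3.0675 + 7·3.2157 + 2·80.9444 = 196.6686

L=196.669 wrap1=175.75_deg wrap2=184.25_deg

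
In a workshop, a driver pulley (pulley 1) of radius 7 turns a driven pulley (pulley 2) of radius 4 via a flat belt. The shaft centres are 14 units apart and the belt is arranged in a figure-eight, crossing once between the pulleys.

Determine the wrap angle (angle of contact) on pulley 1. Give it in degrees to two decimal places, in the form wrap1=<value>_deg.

wrap1=283.57_deg

crossed belt: β = asin((r1+r2)/C) = asin(11/14) = 51.7868°
wrap1 = wrap2 = π + 2β = 283.5736°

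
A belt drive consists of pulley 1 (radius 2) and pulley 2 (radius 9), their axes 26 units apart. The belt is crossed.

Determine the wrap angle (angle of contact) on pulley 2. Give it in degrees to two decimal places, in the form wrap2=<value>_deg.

wrap2=230.06_deg

crossed belt: β = asin((r1+r2)/C) = asin(11/26) = 25.0290°
wrap1 = wrap2 = π + 2β = 230.0580°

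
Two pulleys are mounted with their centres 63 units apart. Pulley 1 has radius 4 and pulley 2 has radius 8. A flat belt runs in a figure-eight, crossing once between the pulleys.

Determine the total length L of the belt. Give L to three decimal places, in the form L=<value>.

L=165.992

crossed belt: β = asin((r1+r2)/C) = asin(12/63) = 10.9806°
wrap1 = wrap2 = π + 2β = 201.9612°
tangent length = C·cosβ = 61.8466
L = (r1+r2)·wrap + 2·C·cosβ = 12·3.5249 + 2·61.8466 = 165.9918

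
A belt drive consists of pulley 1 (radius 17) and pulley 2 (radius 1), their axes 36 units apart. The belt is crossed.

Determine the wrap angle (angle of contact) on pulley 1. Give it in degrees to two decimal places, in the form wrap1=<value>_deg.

wrap1=240.00_deg

crossed belt: β = asin((r1+r2)/C) = asin(18/36) = 30.0000°
wrap1 = wrap2 = π + 2β = 240.0000°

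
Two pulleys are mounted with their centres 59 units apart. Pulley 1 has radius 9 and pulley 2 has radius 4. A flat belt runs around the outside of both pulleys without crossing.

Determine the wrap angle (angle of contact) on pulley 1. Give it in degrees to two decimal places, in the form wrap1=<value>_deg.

open belt: β = asin((r2−r1)/C) = asin(-5/59) = -4.8614°
wrap1 = π − 2β = 189.7228°
wrap2 = π + 2β = 170.2772°

wrap1=189.72_deg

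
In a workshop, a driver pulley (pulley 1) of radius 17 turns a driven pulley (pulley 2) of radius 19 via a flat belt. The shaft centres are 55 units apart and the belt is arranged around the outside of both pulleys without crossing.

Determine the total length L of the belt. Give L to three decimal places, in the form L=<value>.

open belt: β = asin((r2−r1)/C) = asin(2/55) = 2.0839°
wrap1 = π − 2β = 175.8321°
wrap2 = π + 2β = 184.1679°
tangent length = C·cosβ = 54.9636
L = r1·wrap1 + r2·wrap2 + 2·C·cosβ = 17·3.0688 + 19·3.2143 + 2·54.9636 = 223.1701

L=223.170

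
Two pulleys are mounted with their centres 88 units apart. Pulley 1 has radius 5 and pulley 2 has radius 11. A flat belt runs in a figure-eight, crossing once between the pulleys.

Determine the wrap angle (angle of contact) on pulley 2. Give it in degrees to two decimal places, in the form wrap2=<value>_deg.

crossed belt: β = asin((r1+r2)/C) = asin(16/88) = 10.4757°
wrap1 = wrap2 = π + 2β = 200.9514°

wrap2=200.95_deg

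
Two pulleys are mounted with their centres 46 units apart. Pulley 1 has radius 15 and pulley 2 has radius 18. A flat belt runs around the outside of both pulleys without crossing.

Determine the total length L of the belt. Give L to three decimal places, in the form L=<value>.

L=195.868

open belt: β = asin((r2−r1)/C) = asin(3/46) = 3.7393°
wrap1 = π − 2β = 172.5213°
wrap2 = π + 2β = 187.4787°
tangent length = C·cosβ = 45.9021
L = r1·wrap1 + r2·wrap2 + 2·C·cosβ = 15·3.0111 + 18·3.2721 + 2·45.9021 = 195.8683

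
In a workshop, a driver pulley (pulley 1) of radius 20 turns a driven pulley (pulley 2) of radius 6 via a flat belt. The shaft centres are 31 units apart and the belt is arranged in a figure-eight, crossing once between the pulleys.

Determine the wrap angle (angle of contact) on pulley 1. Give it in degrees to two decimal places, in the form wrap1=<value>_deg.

crossed belt: β = asin((r1+r2)/C) = asin(26/31) = 57.0041°
wrap1 = wrap2 = π + 2β = 294.0082°

wrap1=294.01_deg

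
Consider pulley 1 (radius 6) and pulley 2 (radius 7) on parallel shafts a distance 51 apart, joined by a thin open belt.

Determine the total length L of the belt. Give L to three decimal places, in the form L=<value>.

open belt: β = asin((r2−r1)/C) = asin(1/51) = 1.1235°
wrap1 = π − 2β = 177.7530°
wrap2 = π + 2β = 182.2470°
tangent length = C·cosβ = 50.9902
L = r1·wrap1 + r2·wrap2 + 2·C·cosβ = 6·3.1024 + 7·3.1808 + 2·50.9902 = 142.8603

L=142.860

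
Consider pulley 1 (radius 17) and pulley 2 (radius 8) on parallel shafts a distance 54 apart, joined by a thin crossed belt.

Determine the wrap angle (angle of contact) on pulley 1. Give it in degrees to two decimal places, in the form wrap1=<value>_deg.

crossed belt: β = asin((r1+r2)/C) = asin(25/54) = 27.5785°
wrap1 = wrap2 = π + 2β = 235.1569°

wrap1=235.16_deg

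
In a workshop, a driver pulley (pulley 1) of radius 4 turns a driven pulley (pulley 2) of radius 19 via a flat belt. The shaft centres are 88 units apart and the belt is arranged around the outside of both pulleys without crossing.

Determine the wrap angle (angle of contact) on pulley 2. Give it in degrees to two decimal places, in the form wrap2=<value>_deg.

wrap2=199.63_deg

open belt: β = asin((r2−r1)/C) = asin(15/88) = 9.8142°
wrap1 = π − 2β = 160.3715°
wrap2 = π + 2β = 199.6285°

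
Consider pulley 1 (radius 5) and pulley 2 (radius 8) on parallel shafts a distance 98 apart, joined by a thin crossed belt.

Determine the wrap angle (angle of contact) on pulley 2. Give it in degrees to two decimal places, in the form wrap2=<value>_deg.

wrap2=195.25_deg

crossed belt: β = asin((r1+r2)/C) = asin(13/98) = 7.6229°
wrap1 = wrap2 = π + 2β = 195.2459°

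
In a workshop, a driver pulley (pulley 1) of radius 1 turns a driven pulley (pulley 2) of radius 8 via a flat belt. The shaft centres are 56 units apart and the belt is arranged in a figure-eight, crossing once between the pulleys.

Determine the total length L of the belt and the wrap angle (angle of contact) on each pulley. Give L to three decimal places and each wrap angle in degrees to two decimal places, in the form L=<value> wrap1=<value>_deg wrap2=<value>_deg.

L=141.724 wrap1=198.50_deg wrap2=198.50_deg

crossed belt: β = asin((r1+r2)/C) = asin(9/56) = 9.2484°
wrap1 = wrap2 = π + 2β = 198.4967°
tangent length = C·cosβ = 55.2721
L = (r1+r2)·wrap + 2·C·cosβ = 9·3.4644 + 2·55.2721 = 141.7239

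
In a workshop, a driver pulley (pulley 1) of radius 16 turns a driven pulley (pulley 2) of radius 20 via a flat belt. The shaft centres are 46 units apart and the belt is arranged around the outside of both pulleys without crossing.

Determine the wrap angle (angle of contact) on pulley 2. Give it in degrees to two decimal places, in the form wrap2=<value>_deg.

wrap2=189.98_deg

open belt: β = asin((r2−r1)/C) = asin(4/46) = 4.9885°
wrap1 = π − 2β = 170.0229°
wrap2 = π + 2β = 189.9771°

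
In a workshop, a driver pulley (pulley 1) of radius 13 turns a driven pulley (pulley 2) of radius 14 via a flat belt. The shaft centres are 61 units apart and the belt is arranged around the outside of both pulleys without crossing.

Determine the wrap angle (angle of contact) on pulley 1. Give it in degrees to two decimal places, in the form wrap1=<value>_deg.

wrap1=178.12_deg

open belt: β = asin((r2−r1)/C) = asin(1/61) = 0.9393°
wrap1 = π − 2β = 178.1214°
wrap2 = π + 2β = 181.8786°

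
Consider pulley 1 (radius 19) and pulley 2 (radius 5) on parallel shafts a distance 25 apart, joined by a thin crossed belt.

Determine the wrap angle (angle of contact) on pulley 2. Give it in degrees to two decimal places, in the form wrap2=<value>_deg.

crossed belt: β = asin((r1+r2)/C) = asin(24/25) = 73.7398°
wrap1 = wrap2 = π + 2β = 327.4796°

wrap2=327.48_deg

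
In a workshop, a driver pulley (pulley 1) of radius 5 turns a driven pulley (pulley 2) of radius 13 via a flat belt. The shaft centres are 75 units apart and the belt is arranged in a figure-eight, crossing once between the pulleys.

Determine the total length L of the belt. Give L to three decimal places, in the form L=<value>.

L=210.890

crossed belt: β = asin((r1+r2)/C) = asin(18/75) = 13.8865°
wrap1 = wrap2 = π + 2β = 207.7731°
tangent length = C·cosβ = 72.8080
L = (r1+r2)·wrap + 2·C·cosβ = 18·3.6263 + 2·72.8080 = 210.8898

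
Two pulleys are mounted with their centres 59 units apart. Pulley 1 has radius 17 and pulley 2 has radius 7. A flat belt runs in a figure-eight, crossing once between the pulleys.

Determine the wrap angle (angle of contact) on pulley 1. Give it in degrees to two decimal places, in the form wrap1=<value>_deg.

wrap1=228.01_deg

crossed belt: β = asin((r1+r2)/C) = asin(24/59) = 24.0027°
wrap1 = wrap2 = π + 2β = 228.0054°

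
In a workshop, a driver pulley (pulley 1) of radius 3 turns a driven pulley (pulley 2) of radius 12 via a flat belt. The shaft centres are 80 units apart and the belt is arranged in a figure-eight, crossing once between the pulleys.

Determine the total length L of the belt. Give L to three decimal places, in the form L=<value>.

L=209.945

crossed belt: β = asin((r1+r2)/C) = asin(15/80) = 10.8069°
wrap1 = wrap2 = π + 2β = 201.6138°
tangent length = C·cosβ = 78.5812
L = (r1+r2)·wrap + 2·C·cosβ = 15·3.5188 + 2·78.5812 = 209.9447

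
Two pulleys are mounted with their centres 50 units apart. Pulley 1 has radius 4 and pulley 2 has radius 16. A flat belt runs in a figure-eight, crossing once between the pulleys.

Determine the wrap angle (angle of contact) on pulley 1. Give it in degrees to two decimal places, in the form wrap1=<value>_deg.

wrap1=227.16_deg

crossed belt: β = asin((r1+r2)/C) = asin(20/50) = 23.5782°
wrap1 = wrap2 = π + 2β = 227.1564°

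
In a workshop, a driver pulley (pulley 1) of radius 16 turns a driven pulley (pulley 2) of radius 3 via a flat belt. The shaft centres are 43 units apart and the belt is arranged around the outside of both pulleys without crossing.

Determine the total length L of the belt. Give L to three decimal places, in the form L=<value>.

open belt: β = asin((r2−r1)/C) = asin(-13/43) = -17.5973°
wrap1 = π − 2β = 215.1947°
wrap2 = π + 2β = 144.8053°
tangent length = C·cosβ = 40.9878
L = r1·wrap1 + r2·wrap2 + 2·C·cosβ = 16·3.7559 + 3·2.5273 + 2·40.9878 = 149.6513

L=149.651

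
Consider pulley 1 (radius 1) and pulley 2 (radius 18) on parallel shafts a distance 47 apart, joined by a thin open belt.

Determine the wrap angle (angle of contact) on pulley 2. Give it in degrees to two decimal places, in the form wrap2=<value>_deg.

open belt: β = asin((r2−r1)/C) = asin(17/47) = 21.2048°
wrap1 = π − 2β = 137.5905°
wrap2 = π + 2β = 222.4095°

wrap2=222.41_deg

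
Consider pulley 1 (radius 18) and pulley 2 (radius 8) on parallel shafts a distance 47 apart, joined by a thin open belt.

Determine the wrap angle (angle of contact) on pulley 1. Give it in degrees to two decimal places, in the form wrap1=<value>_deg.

wrap1=204.57_deg

open belt: β = asin((r2−r1)/C) = asin(-10/47) = -12.2845°
wrap1 = π − 2β = 204.5690°
wrap2 = π + 2β = 155.4310°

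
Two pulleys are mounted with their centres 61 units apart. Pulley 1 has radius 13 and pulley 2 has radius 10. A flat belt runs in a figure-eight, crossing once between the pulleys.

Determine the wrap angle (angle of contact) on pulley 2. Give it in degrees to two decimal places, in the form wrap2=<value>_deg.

wrap2=224.30_deg

crossed belt: β = asin((r1+r2)/C) = asin(23/61) = 22.1510°
wrap1 = wrap2 = π + 2β = 224.3020°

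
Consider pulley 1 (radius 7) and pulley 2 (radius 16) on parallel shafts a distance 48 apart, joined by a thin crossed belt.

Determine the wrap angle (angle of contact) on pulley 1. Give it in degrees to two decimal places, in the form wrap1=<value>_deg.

crossed belt: β = asin((r1+r2)/C) = asin(23/48) = 28.6310°
wrap1 = wrap2 = π + 2β = 237.2620°

wrap1=237.26_deg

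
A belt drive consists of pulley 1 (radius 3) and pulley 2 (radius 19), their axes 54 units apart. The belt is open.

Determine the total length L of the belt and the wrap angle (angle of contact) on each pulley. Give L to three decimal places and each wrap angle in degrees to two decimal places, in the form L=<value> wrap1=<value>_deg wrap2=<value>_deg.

open belt: β = asin((r2−r1)/C) = asin(16/54) = 17.2353°
wrap1 = π − 2β = 145.5294°
wrap2 = π + 2β = 214.4706°
tangent length = C·cosβ = 51.5752
L = r1·wrap1 + r2·wrap2 + 2·C·cosβ = 3·2.5400 + 19·3.7432 + 2·51.5752 = 181.8914

L=181.891 wrap1=145.53_deg wrap2=214.47_deg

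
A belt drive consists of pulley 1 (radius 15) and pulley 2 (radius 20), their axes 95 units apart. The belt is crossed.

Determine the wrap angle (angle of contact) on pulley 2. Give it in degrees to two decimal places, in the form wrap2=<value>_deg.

wrap2=223.24_deg

crossed belt: β = asin((r1+r2)/C) = asin(35/95) = 21.6183°
wrap1 = wrap2 = π + 2β = 223.2365°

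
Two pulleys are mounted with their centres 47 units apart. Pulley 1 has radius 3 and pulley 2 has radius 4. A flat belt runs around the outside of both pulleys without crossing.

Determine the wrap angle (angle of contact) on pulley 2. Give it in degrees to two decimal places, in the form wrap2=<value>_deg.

open belt: β = asin((r2−r1)/C) = asin(1/47) = 1.2192°
wrap1 = π − 2β = 177.5617°
wrap2 = π + 2β = 182.4383°

wrap2=182.44_deg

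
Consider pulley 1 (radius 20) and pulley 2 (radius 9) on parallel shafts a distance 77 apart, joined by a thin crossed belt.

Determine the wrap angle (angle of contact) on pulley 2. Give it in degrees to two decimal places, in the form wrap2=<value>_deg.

wrap2=224.25_deg

crossed belt: β = asin((r1+r2)/C) = asin(29/77) = 22.1247°
wrap1 = wrap2 = π + 2β = 224.2494°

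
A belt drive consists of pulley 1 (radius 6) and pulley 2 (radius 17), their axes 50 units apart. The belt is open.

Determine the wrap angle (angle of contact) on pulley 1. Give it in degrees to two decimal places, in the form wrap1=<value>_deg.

wrap1=154.58_deg

open belt: β = asin((r2−r1)/C) = asin(11/50) = 12.7090°
wrap1 = π − 2β = 154.5819°
wrap2 = π + 2β = 205.4181°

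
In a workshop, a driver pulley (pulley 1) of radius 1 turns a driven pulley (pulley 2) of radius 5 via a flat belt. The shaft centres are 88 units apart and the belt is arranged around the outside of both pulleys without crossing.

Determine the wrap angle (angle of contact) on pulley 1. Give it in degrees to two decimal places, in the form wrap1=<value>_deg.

wrap1=174.79_deg

open belt: β = asin((r2−r1)/C) = asin(4/88) = 2.6053°
wrap1 = π − 2β = 174.7895°
wrap2 = π + 2β = 185.2105°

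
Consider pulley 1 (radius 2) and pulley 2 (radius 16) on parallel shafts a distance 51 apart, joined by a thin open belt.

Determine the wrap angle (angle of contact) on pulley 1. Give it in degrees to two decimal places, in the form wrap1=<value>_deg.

open belt: β = asin((r2−r1)/C) = asin(14/51) = 15.9328°
wrap1 = π − 2β = 148.1344°
wrap2 = π + 2β = 211.8656°

wrap1=148.13_deg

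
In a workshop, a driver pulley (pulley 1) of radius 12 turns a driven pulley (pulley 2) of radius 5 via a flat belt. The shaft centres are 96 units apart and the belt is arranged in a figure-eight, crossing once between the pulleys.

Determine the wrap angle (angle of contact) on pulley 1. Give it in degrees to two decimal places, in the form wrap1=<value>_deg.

wrap1=200.40_deg

crossed belt: β = asin((r1+r2)/C) = asin(17/96) = 10.1999°
wrap1 = wrap2 = π + 2β = 200.3998°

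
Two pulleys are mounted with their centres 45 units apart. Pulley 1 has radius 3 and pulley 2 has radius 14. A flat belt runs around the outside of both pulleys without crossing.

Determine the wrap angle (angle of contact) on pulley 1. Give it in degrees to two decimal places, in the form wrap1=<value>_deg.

open belt: β = asin((r2−r1)/C) = asin(11/45) = 14.1490°
wrap1 = π − 2β = 151.7020°
wrap2 = π + 2β = 208.2980°

wrap1=151.70_deg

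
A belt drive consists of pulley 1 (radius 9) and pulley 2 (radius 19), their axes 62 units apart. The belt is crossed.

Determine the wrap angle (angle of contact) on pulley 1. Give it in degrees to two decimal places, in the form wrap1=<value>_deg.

crossed belt: β = asin((r1+r2)/C) = asin(28/62) = 26.8472°
wrap1 = wrap2 = π + 2β = 233.6944°

wrap1=233.69_deg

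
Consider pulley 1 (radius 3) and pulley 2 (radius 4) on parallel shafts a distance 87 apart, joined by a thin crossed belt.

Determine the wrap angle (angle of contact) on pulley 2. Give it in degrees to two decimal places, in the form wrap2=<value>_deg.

crossed belt: β = asin((r1+r2)/C) = asin(7/87) = 4.6150°
wrap1 = wrap2 = π + 2β = 189.2300°

wrap2=189.23_deg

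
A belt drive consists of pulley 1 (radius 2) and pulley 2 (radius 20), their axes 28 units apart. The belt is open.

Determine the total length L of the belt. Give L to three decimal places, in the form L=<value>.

L=137.146

open belt: β = asin((r2−r1)/C) = asin(18/28) = 40.0052°
wrap1 = π − 2β = 99.9896°
wrap2 = π + 2β = 260.0104°
tangent length = C·cosβ = 21.4476
L = r1·wrap1 + r2·wrap2 + 2·C·cosβ = 2·1.7451 + 20·4.5380 + 2·21.4476 = 137.1463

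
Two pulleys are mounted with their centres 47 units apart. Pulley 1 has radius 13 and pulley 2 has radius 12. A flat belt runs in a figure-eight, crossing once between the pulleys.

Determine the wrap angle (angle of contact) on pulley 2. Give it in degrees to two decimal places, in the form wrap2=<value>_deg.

crossed belt: β = asin((r1+r2)/C) = asin(25/47) = 32.1349°
wrap1 = wrap2 = π + 2β = 244.2699°

wrap2=244.27_deg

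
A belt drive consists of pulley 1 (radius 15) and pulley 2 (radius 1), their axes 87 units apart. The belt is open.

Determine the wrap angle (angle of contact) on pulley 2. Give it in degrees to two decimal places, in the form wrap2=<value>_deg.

open belt: β = asin((r2−r1)/C) = asin(-14/87) = -9.2603°
wrap1 = π − 2β = 198.5205°
wrap2 = π + 2β = 161.4795°

wrap2=161.48_deg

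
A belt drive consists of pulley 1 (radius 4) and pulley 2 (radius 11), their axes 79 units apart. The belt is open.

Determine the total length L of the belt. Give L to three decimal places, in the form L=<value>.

open belt: β = asin((r2−r1)/C) = asin(7/79) = 5.0835°
wrap1 = π − 2β = 169.8330°
wrap2 = π + 2β = 190.1670°
tangent length = C·cosβ = 78.6893
L = r1·wrap1 + r2·wrap2 + 2·C·cosβ = 4·2.9641 + 11·3.3190 + 2·78.6893 = 205.7445

L=205.745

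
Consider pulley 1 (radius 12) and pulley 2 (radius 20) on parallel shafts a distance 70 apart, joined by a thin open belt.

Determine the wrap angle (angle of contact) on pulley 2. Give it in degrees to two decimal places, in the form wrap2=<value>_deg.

wrap2=193.12_deg

open belt: β = asin((r2−r1)/C) = asin(8/70) = 6.5624°
wrap1 = π − 2β = 166.8751°
wrap2 = π + 2β = 193.1249°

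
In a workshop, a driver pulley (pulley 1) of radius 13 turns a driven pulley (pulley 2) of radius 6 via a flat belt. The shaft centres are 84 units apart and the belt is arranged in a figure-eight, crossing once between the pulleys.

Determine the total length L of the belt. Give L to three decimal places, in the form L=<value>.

crossed belt: β = asin((r1+r2)/C) = asin(19/84) = 13.0729°
wrap1 = wrap2 = π + 2β = 206.1458°
tangent length = C·cosβ = 81.8230
L = (r1+r2)·wrap + 2·C·cosβ = 19·3.5979 + 2·81.8230 = 232.0065

L=232.006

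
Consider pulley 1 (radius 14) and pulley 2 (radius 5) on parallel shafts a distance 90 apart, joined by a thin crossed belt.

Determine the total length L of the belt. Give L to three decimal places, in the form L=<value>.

L=243.716

crossed belt: β = asin((r1+r2)/C) = asin(19/90) = 12.1875°
wrap1 = wrap2 = π + 2β = 204.3749°
tangent length = C·cosβ = 87.9716
L = (r1+r2)·wrap + 2·C·cosβ = 19·3.5670 + 2·87.9716 = 243.7165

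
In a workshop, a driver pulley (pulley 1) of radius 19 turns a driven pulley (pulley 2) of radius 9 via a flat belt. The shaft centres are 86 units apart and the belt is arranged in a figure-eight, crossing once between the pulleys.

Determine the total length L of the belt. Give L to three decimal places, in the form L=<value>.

crossed belt: β = asin((r1+r2)/C) = asin(28/86) = 19.0008°
wrap1 = wrap2 = π + 2β = 218.0016°
tangent length = C·cosβ = 81.3142
L = (r1+r2)·wrap + 2·C·cosβ = 28·3.8048 + 2·81.3142 = 269.1641

L=269.164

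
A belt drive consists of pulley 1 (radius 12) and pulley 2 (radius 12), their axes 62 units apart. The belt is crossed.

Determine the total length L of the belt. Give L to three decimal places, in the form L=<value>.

crossed belt: β = asin((r1+r2)/C) = asin(24/62) = 22.7740°
wrap1 = wrap2 = π + 2β = 225.5479°
tangent length = C·cosβ = 57.1664
L = (r1+r2)·wrap + 2·C·cosβ = 24·3.9366 + 2·57.1664 = 208.8101

L=208.810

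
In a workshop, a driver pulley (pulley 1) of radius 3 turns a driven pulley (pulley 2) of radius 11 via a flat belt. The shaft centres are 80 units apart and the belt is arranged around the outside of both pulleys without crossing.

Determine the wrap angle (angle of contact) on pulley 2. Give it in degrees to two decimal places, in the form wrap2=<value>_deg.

open belt: β = asin((r2−r1)/C) = asin(8/80) = 5.7392°
wrap1 = π − 2β = 168.5217°
wrap2 = π + 2β = 191.4783°

wrap2=191.48_deg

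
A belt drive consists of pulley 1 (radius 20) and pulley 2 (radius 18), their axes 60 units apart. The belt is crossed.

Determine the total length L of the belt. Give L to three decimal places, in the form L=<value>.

crossed belt: β = asin((r1+r2)/C) = asin(38/60) = 39.2965°
wrap1 = wrap2 = π + 2β = 258.5930°
tangent length = C·cosβ = 46.4327
L = (r1+r2)·wrap + 2·C·cosβ = 38·4.5133 + 2·46.4327 = 264.3708

L=264.371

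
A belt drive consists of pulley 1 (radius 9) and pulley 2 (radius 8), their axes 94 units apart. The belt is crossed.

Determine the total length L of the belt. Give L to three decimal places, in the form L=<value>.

crossed belt: β = asin((r1+r2)/C) = asin(17/94) = 10.4193°
wrap1 = wrap2 = π + 2β = 200.8387°
tangent length = C·cosβ = 92.4500
L = (r1+r2)·wrap + 2·C·cosβ = 17·3.5053 + 2·92.4500 = 244.4900

L=244.490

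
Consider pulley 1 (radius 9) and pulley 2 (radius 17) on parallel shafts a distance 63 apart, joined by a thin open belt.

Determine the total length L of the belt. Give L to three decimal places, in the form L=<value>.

L=208.699

open belt: β = asin((r2−r1)/C) = asin(8/63) = 7.2954°
wrap1 = π − 2β = 165.4093°
wrap2 = π + 2β = 194.5907°
tangent length = C·cosβ = 62.4900
L = r1·wrap1 + r2·wrap2 + 2·C·cosβ = 9·2.8869 + 17·3.3962 + 2·62.4900 = 208.6987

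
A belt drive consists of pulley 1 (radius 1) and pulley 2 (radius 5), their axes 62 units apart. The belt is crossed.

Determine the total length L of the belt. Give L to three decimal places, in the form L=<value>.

crossed belt: β = asin((r1+r2)/C) = asin(6/62) = 5.5534°
wrap1 = wrap2 = π + 2β = 191.1069°
tangent length = C·cosβ = 61.7090
L = (r1+r2)·wrap + 2·C·cosβ = 6·3.3354 + 2·61.7090 = 143.4307

L=143.431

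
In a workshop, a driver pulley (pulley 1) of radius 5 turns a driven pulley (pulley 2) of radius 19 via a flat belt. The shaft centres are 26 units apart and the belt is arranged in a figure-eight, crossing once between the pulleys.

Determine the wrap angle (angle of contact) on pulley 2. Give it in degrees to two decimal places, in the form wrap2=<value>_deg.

crossed belt: β = asin((r1+r2)/C) = asin(24/26) = 67.3801°
wrap1 = wrap2 = π + 2β = 314.7603°

wrap2=314.76_deg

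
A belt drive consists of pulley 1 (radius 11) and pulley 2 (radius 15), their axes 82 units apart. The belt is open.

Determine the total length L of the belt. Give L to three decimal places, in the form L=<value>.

open belt: β = asin((r2−r1)/C) = asin(4/82) = 2.7960°
wrap1 = π − 2β = 174.4079°
wrap2 = π + 2β = 185.5921°
tangent length = C·cosβ = 81.9024
L = r1·wrap1 + r2·wrap2 + 2·C·cosβ = 11·3.0440 + 15·3.2392 + 2·81.9024 = 245.8766

L=245.877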